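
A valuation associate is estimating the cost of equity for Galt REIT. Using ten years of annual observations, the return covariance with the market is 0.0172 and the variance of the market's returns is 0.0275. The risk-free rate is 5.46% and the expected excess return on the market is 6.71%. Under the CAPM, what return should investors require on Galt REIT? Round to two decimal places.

9.66%

β = Cov(R_i, R_m) / Var(R_m) = 0.0172 / 0.0275 = 0.6255
E(R) = R_f + β × MRP = 5.46% + 0.6255 × 6.71% = 9.66%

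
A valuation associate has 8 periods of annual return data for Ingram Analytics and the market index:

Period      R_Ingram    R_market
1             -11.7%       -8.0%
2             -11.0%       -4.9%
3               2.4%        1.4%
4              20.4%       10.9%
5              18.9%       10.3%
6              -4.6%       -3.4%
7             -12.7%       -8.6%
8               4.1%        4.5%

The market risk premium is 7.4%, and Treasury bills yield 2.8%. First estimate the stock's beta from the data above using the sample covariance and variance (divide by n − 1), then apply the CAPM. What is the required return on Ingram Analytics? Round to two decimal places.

Mean R_i = (-11.7 − 11.0 + 2.4 + 20.4 + 18.9 − 4.6 − 12.7 + 4.1) / 8 = 0.7250%
Mean R_m = (-8.0 − 4.9 + 1.4 + 10.9 + 10.3 − 3.4 − 8.6 + 4.5) / 8 = 0.2750%
Σ(R_i − R̄_i)(R_m − R̄_m) = 709.6050  ⇒  Cov = 709.6050 / 7 = 101.3721
Σ(R_m − R̄_m)² = 420.0350  ⇒  Var(R_m) = 420.0350 / 7 = 60.0050
β = Cov / Var(R_m) = 101.3721 / 60.0050 = 1.6894
E(R) = R_f + β × MRP = 2.8% + 1.6894 × 7.4% = 15.30%

15.30%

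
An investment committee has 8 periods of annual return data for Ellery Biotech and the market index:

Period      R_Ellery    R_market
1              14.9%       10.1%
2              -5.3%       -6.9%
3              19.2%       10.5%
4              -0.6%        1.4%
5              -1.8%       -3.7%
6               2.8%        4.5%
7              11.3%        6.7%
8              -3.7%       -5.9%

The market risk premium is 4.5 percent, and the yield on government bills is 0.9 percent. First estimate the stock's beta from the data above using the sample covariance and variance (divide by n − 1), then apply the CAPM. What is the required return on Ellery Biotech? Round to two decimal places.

6.55%

Mean R_i = (14.9 − 5.3 + 19.2 − 0.6 − 1.8 + 2.8 + 11.3 − 3.7) / 8 = 4.6000%
Mean R_m = (10.1 − 6.9 + 10.5 + 1.4 − 3.7 + 4.5 + 6.7 − 5.9) / 8 = 2.0875%
Σ(R_i − R̄_i)(R_m − R̄_m) = 427.8000  ⇒  Cov = 427.8000 / 7 = 61.1143
Σ(R_m − R̄_m)² = 340.6088  ⇒  Var(R_m) = 340.6088 / 7 = 48.6584
β = Cov / Var(R_m) = 61.1143 / 48.6584 = 1.2560
E(R) = R_f + β × MRP = 0.9% + 1.2560 × 4.5% = 6.55%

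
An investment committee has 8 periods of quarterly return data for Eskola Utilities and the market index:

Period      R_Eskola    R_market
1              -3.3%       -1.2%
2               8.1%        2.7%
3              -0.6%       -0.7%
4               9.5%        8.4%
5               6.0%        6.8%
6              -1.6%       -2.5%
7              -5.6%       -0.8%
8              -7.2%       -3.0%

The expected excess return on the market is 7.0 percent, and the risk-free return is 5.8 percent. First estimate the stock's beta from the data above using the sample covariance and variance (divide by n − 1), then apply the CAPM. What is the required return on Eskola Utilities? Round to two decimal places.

Mean R_i = (-3.3 + 8.1 − 0.6 + 9.5 + 6.0 − 1.6 − 5.6 − 7.2) / 8 = 0.6625%
Mean R_m = (-1.2 + 2.7 − 0.7 + 8.4 + 6.8 − 2.5 − 0.8 − 3.0) / 8 = 1.2125%
Σ(R_i − R̄_i)(R_m − R̄_m) = 170.5038  ⇒  Cov = 170.5038 / 7 = 24.3577
Σ(R_m − R̄_m)² = 130.1488  ⇒  Var(R_m) = 130.1488 / 7 = 18.5927
β = Cov / Var(R_m) = 24.3577 / 18.5927 = 1.3101
E(R) = R_f + β × MRP = 5.8% + 1.3101 × 7.0% = 14.97%

14.97%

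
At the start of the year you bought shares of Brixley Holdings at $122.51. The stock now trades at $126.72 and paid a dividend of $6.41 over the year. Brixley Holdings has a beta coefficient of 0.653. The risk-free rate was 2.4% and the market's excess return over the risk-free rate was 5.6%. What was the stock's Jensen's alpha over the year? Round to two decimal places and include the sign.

+2.61%

Realised HPR = (P1 + D1 − P0) / P0 = (126.72 + 6.41 − 122.51) / 122.51 = 10.62 / 122.51 = 8.6687%
CAPM required = R_f + β·MRP = 2.4% + 0.653 × 5.6% = 6.0568%
α = realised − required = 8.6687% − 6.0568% = +2.61%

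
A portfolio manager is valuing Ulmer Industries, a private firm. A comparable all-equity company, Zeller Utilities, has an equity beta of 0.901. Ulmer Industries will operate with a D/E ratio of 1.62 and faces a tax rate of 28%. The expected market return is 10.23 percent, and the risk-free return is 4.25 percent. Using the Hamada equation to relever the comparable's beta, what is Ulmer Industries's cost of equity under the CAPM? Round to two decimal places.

15.92%

β_L = β_U × [1 + (1 − t)(D/E)] = 0.901 × [1 + (1 − 0.28) × 1.62]
    = 0.901 × [1 + 0.72 × 1.62] = 0.901 × 2.1664 = 1.9519
MRP = 10.23% − 4.25% = 5.98%
E(R) = R_f + β_L × MRP = 4.25% + 1.9519 × 5.98% = 15.92%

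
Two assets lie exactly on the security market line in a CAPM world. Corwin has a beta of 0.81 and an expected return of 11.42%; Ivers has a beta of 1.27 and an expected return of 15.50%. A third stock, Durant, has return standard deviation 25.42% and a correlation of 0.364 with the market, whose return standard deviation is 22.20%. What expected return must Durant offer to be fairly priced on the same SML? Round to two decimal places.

MRP = (15.50% − 11.42%) / (1.27 − 0.81) = 8.8696%
R_f = 11.42% − 0.81 × 8.8696% = 4.2356%
β_Durant = ρ·σ_i/σ_m = 0.364 × 25.42 / 22.20 = 0.4168
E(R_Durant) = R_f + β × MRP = 4.2356% + 0.4168 × 8.8696% = 7.93%

7.93%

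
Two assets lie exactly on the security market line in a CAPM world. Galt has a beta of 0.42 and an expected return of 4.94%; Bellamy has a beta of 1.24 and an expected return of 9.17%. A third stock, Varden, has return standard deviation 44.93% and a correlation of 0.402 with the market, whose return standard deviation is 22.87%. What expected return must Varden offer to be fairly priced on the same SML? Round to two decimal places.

MRP = (9.17% − 4.94%) / (1.24 − 0.42) = 5.1585%
R_f = 4.94% − 0.42 × 5.1585% = 2.7734%
β_Varden = ρ·σ_i/σ_m = 0.402 × 44.93 / 22.87 = 0.7898
E(R_Varden) = R_f + β × MRP = 2.7734% + 0.7898 × 5.1585% = 6.85%

6.85%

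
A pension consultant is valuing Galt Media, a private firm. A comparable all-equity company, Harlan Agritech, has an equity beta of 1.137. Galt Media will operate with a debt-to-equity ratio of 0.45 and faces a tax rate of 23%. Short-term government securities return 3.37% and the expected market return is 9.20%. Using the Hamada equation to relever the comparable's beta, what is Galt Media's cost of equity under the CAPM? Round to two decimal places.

β_L = β_U × [1 + (1 − t)(D/E)] = 1.137 × [1 + (1 − 0.23) × 0.45]
    = 1.137 × [1 + 0.77 × 0.45] = 1.137 × 1.3465 = 1.5310
MRP = 9.20% − 3.37% = 5.83%
E(R) = R_f + β_L × MRP = 3.37% + 1.5310 × 5.83% = 12.30%

12.30%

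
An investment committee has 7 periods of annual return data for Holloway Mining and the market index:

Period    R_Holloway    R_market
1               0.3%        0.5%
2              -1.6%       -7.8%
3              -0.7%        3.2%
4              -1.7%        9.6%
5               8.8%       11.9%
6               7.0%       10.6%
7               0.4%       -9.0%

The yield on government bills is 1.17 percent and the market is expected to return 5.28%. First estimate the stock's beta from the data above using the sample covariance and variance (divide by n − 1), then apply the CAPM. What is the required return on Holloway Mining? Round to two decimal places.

2.42%

Mean R_i = (0.3 − 1.6 − 0.7 − 1.7 + 8.8 + 7.0 + 0.4) / 7 = 1.7857%
Mean R_m = (0.5 − 7.8 + 3.2 + 9.6 + 11.9 + 10.6 − 9.0) / 7 = 2.7143%
Σ(R_i − R̄_i)(R_m − R̄_m) = 135.4614  ⇒  Cov = 135.4614 / 6 = 22.5769
Σ(R_m − R̄_m)² = 446.8886  ⇒  Var(R_m) = 446.8886 / 6 = 74.4814
β = Cov / Var(R_m) = 22.5769 / 74.4814 = 0.3031
MRP = 5.28% − 1.17% = 4.11%
E(R) = R_f + β × MRP = 1.17% + 0.3031 × 4.11% = 2.42%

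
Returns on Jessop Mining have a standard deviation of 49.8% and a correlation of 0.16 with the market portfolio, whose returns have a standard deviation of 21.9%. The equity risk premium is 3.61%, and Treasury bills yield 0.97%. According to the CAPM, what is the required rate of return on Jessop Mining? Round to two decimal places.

β = ρ × σ_i / σ_m = 0.16 × 49.8% / 21.9% = 0.3638
E(R) = 0.97% + 0.3638 × 3.61% = 2.28%

2.28%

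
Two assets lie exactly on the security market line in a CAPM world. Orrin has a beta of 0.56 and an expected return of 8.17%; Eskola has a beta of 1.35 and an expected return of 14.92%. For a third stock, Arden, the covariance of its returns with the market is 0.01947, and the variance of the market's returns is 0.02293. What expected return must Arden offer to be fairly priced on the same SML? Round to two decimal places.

MRP = (14.92% − 8.17%) / (1.35 − 0.56) = 8.5443%
R_f = 8.17% − 0.56 × 8.5443% = 3.3852%
β_Arden = Cov / Var(R_m) = 0.01947 / 0.02293 = 0.8491
E(R_Arden) = R_f + β × MRP = 3.3852% + 0.8491 × 8.5443% = 10.64%

10.64%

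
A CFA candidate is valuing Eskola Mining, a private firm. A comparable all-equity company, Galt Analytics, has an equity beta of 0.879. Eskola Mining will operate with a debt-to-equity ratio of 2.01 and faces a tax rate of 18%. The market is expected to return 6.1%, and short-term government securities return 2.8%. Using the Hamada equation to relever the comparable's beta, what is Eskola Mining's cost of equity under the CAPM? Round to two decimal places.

10.48%

β_L = β_U × [1 + (1 − t)(D/E)] = 0.879 × [1 + (1 − 0.18) × 2.01]
    = 0.879 × [1 + 0.82 × 2.01] = 0.879 × 2.6482 = 2.3278
MRP = 6.1% − 2.8% = 3.30%
E(R) = R_f + β_L × MRP = 2.8% + 2.3278 × 3.3% = 10.48%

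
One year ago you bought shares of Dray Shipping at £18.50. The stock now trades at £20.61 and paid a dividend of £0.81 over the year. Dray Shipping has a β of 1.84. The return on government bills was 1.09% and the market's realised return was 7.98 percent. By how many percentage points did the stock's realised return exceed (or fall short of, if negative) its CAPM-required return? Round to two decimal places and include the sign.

Realised HPR = (P1 + D1 − P0) / P0 = (20.61 + 0.81 − 18.50) / 18.50 = 2.92 / 18.50 = 15.7838%
MRP = 7.98% − 1.09% = 6.89%
CAPM required = R_f + β·MRP = 1.09% + 1.84 × 6.89% = 13.7676%
α = realised − required = 15.7838% − 13.7676% = +2.02%

+2.02%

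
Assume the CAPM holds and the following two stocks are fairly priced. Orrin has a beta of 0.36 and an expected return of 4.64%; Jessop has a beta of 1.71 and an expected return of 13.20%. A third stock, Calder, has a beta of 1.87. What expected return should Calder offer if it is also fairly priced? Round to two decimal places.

MRP (SML slope) = (13.20% − 4.64%) / (1.71 − 0.36) = 8.56% / 1.35 = 6.3407%
R_f (intercept) = 4.64% − 0.36 × 6.3407% = 2.3573%
E(R_Calder) = R_f + β × MRP = 2.3573% + 1.87 × 6.3407% = 14.21%

14.21%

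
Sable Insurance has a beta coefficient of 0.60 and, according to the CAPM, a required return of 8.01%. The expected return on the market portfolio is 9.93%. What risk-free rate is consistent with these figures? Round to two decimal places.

5.13%

E(R) = R_f + β(E(R_m) − R_f) = R_f(1 − β) + β·E(R_m)
8.01% = R_f × (1 − 0.60) + 0.60 × 9.93%
8.01% = R_f × 0.40 + 5.9580%
R_f = (8.01% − 5.9580%) / 0.40 = 5.13%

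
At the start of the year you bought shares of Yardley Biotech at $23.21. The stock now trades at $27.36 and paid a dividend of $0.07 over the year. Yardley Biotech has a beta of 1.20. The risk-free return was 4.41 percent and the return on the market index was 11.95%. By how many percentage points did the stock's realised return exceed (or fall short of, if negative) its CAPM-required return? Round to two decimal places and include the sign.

Realised HPR = (P1 + D1 − P0) / P0 = (27.36 + 0.07 − 23.21) / 23.21 = 4.22 / 23.21 = 18.1818%
MRP = 11.95% − 4.41% = 7.54%
CAPM required = R_f + β·MRP = 4.41% + 1.20 × 7.54% = 13.4580%
α = realised − required = 18.1818% − 13.4580% = +4.72%

+4.72%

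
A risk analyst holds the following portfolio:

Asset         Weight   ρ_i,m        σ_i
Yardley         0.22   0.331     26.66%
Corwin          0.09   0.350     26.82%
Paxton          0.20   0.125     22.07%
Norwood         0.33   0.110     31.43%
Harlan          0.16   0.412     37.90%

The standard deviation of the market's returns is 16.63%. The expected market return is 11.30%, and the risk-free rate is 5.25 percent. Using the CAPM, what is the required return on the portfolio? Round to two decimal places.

7.79%

β_Yardley = 0.331 × 26.66% / 16.63% = 0.5306
β_Corwin = 0.350 × 26.82% / 16.63% = 0.5645
β_Paxton = 0.125 × 22.07% / 16.63% = 0.1659
β_Norwood = 0.110 × 31.43% / 16.63% = 0.2079
β_Harlan = 0.412 × 37.90% / 16.63% = 0.9390
β_P = Σ w_i β_i = 0.22×0.5306 + 0.09×0.5645 + 0.20×0.1659 + 0.33×0.2079 + 0.16×0.9390 = 0.4196
MRP = 11.30% − 5.25% = 6.05%
E(R_P) = R_f + β_P × MRP = 5.25% + 0.4196 × 6.05% = 7.79%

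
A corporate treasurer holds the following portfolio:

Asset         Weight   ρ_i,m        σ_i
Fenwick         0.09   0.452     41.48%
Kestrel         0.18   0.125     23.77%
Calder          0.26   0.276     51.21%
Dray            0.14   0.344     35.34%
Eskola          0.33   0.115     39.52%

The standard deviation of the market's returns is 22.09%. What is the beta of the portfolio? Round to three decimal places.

β_Fenwick = 0.452 × 41.48% / 22.09% = 0.8488
β_Kestrel = 0.125 × 23.77% / 22.09% = 0.1345
β_Calder = 0.276 × 51.21% / 22.09% = 0.6398
β_Dray = 0.344 × 35.34% / 22.09% = 0.5503
β_Eskola = 0.115 × 39.52% / 22.09% = 0.2057
β_P = Σ w_i β_i = 0.09×0.8488 + 0.18×0.1345 + 0.26×0.6398 + 0.14×0.5503 + 0.33×0.2057 = 0.4119

0.412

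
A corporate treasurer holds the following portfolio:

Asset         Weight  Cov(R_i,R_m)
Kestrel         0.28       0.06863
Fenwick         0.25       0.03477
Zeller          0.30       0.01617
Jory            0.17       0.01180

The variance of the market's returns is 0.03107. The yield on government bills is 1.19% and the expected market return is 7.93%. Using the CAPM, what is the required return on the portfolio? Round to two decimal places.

8.73%

β_Kestrel = 0.06863 / 0.03107 = 2.2089
β_Fenwick = 0.03477 / 0.03107 = 1.1191
β_Zeller = 0.01617 / 0.03107 = 0.5204
β_Jory = 0.01180 / 0.03107 = 0.3798
β_P = Σ w_i β_i = 0.28×2.2089 + 0.25×1.1191 + 0.30×0.5204 + 0.17×0.3798 = 1.1190
MRP = 7.93% − 1.19% = 6.74%
E(R_P) = R_f + β_P × MRP = 1.19% + 1.1190 × 6.74% = 8.73%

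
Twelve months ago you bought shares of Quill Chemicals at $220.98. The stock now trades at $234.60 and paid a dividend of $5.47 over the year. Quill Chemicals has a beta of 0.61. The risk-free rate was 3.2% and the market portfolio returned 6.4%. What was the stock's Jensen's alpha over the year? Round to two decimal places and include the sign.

+3.49%

Realised HPR = (P1 + D1 − P0) / P0 = (234.60 + 5.47 − 220.98) / 220.98 = 19.09 / 220.98 = 8.6388%
MRP = 6.4% − 3.2% = 3.20%
CAPM required = R_f + β·MRP = 3.2% + 0.61 × 3.2% = 5.1520%
α = realised − required = 8.6388% − 5.1520% = +3.49%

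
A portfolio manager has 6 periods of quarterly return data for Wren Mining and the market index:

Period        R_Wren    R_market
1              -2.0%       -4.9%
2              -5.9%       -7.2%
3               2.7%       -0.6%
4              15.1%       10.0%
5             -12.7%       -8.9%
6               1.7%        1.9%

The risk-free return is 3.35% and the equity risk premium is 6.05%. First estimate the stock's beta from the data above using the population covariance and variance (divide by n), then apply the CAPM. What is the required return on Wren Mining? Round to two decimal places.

Mean R_i = (-2.0 − 5.9 + 2.7 + 15.1 − 12.7 + 1.7) / 6 = -0.1833%
Mean R_m = (-4.9 − 7.2 − 0.6 + 10.0 − 8.9 + 1.9) / 6 = -1.6167%
Σ(R_i − R̄_i)(R_m − R̄_m) = 316.1417  ⇒  Cov = 316.1417 / 6 = 52.6903
Σ(R_m − R̄_m)² = 243.3483  ⇒  Var(R_m) = 243.3483 / 6 = 40.5581
β = Cov / Var(R_m) = 52.6903 / 40.5581 = 1.2991
E(R) = R_f + β × MRP = 3.35% + 1.2991 × 6.05% = 11.21%

11.21%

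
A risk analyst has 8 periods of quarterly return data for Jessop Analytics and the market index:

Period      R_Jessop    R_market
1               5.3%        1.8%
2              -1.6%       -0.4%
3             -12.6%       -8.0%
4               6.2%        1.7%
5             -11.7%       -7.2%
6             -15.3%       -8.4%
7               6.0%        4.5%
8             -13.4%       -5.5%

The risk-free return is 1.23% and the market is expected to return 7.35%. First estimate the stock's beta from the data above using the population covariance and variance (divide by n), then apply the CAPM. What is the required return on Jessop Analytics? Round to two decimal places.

12.30%

Mean R_i = (5.3 − 1.6 − 12.6 + 6.2 − 11.7 − 15.3 + 6.0 − 13.4) / 8 = -4.6375%
Mean R_m = (1.8 − 0.4 − 8.0 + 1.7 − 7.2 − 8.4 + 4.5 − 5.5) / 8 = -2.6875%
Σ(R_i − R̄_i)(R_m − R̄_m) = 335.2738  ⇒  Cov = 335.2738 / 8 = 41.9092
Σ(R_m − R̄_m)² = 185.4088  ⇒  Var(R_m) = 185.4088 / 8 = 23.1761
β = Cov / Var(R_m) = 41.9092 / 23.1761 = 1.8083
MRP = 7.35% − 1.23% = 6.12%
E(R) = R_f + β × MRP = 1.23% + 1.8083 × 6.12% = 12.30%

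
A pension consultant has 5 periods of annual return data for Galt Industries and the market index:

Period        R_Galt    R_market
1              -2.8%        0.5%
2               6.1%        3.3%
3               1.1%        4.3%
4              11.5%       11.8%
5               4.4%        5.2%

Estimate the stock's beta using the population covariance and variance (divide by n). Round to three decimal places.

1.146

Mean R_i = (-2.8 + 6.1 + 1.1 + 11.5 + 4.4) / 5 = 4.0600%
Mean R_m = (0.5 + 3.3 + 4.3 + 11.8 + 5.2) / 5 = 5.0200%
Σ(R_i − R̄_i)(R_m − R̄_m) = 80.1340  ⇒  Cov = 80.1340 / 5 = 16.0268
Σ(R_m − R̄_m)² = 69.9080  ⇒  Var(R_m) = 69.9080 / 5 = 13.9816
β = Cov / Var(R_m) = 16.0268 / 13.9816 = 1.1463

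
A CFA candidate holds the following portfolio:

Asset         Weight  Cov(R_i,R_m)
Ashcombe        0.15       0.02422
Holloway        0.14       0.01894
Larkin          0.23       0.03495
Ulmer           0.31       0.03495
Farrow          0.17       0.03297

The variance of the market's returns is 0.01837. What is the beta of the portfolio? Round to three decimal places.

1.675

β_Ashcombe = 0.02422 / 0.01837 = 1.3185
β_Holloway = 0.01894 / 0.01837 = 1.0310
β_Larkin = 0.03495 / 0.01837 = 1.9026
β_Ulmer = 0.03495 / 0.01837 = 1.9026
β_Farrow = 0.03297 / 0.01837 = 1.7948
β_P = Σ w_i β_i = 0.15×1.3185 + 0.14×1.0310 + 0.23×1.9026 + 0.31×1.9026 + 0.17×1.7948 = 1.6746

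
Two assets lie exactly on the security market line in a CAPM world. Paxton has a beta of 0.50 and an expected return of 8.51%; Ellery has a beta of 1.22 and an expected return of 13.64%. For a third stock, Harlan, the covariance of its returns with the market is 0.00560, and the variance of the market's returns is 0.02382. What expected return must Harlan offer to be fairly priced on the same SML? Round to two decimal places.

6.62%

MRP = (13.64% − 8.51%) / (1.22 − 0.50) = 7.1250%
R_f = 8.51% − 0.50 × 7.1250% = 4.9475%
β_Harlan = Cov / Var(R_m) = 0.00560 / 0.02382 = 0.2351
E(R_Harlan) = R_f + β × MRP = 4.9475% + 0.2351 × 7.1250% = 6.62%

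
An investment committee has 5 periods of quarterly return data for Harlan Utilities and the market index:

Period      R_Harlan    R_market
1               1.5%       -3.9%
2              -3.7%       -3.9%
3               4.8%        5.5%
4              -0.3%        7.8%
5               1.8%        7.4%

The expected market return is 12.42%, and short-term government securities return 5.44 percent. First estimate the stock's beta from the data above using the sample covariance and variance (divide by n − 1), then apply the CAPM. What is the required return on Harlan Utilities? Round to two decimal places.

7.17%

Mean R_i = (1.5 − 3.7 + 4.8 − 0.3 + 1.8) / 5 = 0.8200%
Mean R_m = (-3.9 − 3.9 + 5.5 + 7.8 + 7.4) / 5 = 2.5800%
Σ(R_i − R̄_i)(R_m − R̄_m) = 35.3820  ⇒  Cov = 35.3820 / 4 = 8.8455
Σ(R_m − R̄_m)² = 142.9880  ⇒  Var(R_m) = 142.9880 / 4 = 35.7470
β = Cov / Var(R_m) = 8.8455 / 35.7470 = 0.2474
MRP = 12.42% − 5.44% = 6.98%
E(R) = R_f + β × MRP = 5.44% + 0.2474 × 6.98% = 7.17%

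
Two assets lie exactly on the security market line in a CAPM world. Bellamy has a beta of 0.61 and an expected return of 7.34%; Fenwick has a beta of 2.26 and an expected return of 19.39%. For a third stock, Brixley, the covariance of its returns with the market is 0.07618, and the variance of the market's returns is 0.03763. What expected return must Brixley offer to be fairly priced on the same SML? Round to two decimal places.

17.67%

MRP = (19.39% − 7.34%) / (2.26 − 0.61) = 7.3030%
R_f = 7.34% − 0.61 × 7.3030% = 2.8852%
β_Brixley = Cov / Var(R_m) = 0.07618 / 0.03763 = 2.0244
E(R_Brixley) = R_f + β × MRP = 2.8852% + 2.0244 × 7.3030% = 17.67%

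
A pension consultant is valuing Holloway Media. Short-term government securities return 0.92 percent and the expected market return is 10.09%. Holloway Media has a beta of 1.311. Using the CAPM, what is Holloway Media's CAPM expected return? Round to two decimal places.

Market risk premium = E(R_m) − R_f = 10.09% − 0.92% = 9.17%
E(R) = R_f + β × MRP = 0.92% + 1.311 × 9.17% = 12.94%

12.94%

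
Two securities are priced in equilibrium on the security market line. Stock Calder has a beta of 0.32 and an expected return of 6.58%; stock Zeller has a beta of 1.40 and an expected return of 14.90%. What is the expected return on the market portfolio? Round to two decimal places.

Both satisfy E(R) = R_f + β·MRP, so the slope of the SML is
MRP = (14.90% − 6.58%) / (1.40 − 0.32) = 8.32% / 1.08 = 7.7037%
R_f = E(R_Calder) − β_Calder·MRP = 6.58% − 0.32 × 7.7037% = 4.1148%
E(R_m) = R_f + MRP = 4.1148% + 7.7037% = 11.82%

11.82%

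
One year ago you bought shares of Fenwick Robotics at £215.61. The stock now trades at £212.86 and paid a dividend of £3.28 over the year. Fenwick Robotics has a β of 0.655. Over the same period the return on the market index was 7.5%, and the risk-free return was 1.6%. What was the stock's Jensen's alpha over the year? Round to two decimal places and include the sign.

-5.22%

Realised HPR = (P1 + D1 − P0) / P0 = (212.86 + 3.28 − 215.61) / 215.61 = 0.53 / 215.61 = 0.2458%
MRP = 7.5% − 1.6% = 5.90%
CAPM required = R_f + β·MRP = 1.6% + 0.655 × 5.9% = 5.4645%
α = realised − required = 0.2458% − 5.4645% = -5.22%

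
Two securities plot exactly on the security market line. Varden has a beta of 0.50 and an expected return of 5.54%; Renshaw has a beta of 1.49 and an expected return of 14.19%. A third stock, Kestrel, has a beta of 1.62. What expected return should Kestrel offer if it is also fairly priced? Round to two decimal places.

15.33%

MRP (SML slope) = (14.19% − 5.54%) / (1.49 − 0.50) = 8.65% / 0.99 = 8.7374%
R_f (intercept) = 5.54% − 0.50 × 8.7374% = 1.1713%
E(R_Kestrel) = R_f + β × MRP = 1.1713% + 1.62 × 8.7374% = 15.33%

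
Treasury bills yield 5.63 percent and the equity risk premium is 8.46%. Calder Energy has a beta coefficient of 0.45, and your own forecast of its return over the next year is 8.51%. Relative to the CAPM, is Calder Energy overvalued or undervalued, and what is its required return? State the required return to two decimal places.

Required return = R_f + β·MRP = 5.63% + 0.45 × 8.46% = 9.44%
Forecast 8.51% < required 9.44% → the stock plots below the SML → overvalued.

Overvalued; required return 9.44%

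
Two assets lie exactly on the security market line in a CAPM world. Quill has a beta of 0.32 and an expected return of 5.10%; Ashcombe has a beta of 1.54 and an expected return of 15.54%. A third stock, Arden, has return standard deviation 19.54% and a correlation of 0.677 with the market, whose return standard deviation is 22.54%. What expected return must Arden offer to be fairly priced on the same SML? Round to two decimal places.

7.38%

MRP = (15.54% − 5.10%) / (1.54 − 0.32) = 8.5574%
R_f = 5.10% − 0.32 × 8.5574% = 2.3616%
β_Arden = ρ·σ_i/σ_m = 0.677 × 19.54 / 22.54 = 0.5869
E(R_Arden) = R_f + β × MRP = 2.3616% + 0.5869 × 8.5574% = 7.38%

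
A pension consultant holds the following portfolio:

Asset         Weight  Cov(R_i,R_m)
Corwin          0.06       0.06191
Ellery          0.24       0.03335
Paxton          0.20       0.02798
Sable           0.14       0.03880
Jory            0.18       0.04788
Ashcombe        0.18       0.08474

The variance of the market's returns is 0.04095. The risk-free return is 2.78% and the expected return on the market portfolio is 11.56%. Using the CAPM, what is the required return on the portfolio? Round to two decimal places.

12.78%

β_Corwin = 0.06191 / 0.04095 = 1.5118
β_Ellery = 0.03335 / 0.04095 = 0.8144
β_Paxton = 0.02798 / 0.04095 = 0.6833
β_Sable = 0.03880 / 0.04095 = 0.9475
β_Jory = 0.04788 / 0.04095 = 1.1692
β_Ashcombe = 0.08474 / 0.04095 = 2.0694
β_P = Σ w_i β_i = 0.06×1.5118 + 0.24×0.8144 + 0.20×0.6833 + 0.14×0.9475 + 0.18×1.1692 + 0.18×2.0694 = 1.1384
MRP = 11.56% − 2.78% = 8.78%
E(R_P) = R_f + β_P × MRP = 2.78% + 1.1384 × 8.78% = 12.78%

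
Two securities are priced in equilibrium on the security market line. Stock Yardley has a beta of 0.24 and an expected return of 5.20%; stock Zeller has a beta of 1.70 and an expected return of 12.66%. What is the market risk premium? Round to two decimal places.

Both satisfy E(R) = R_f + β·MRP, so the slope of the SML is
MRP = (12.66% − 5.20%) / (1.70 − 0.24) = 7.46% / 1.46 = 5.1096%

5.11%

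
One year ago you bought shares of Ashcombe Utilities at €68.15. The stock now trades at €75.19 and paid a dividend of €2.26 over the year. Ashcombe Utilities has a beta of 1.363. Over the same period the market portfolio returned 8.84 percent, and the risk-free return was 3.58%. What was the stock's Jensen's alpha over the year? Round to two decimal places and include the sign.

Realised HPR = (P1 + D1 − P0) / P0 = (75.19 + 2.26 − 68.15) / 68.15 = 9.30 / 68.15 = 13.6464%
MRP = 8.84% − 3.58% = 5.26%
CAPM required = R_f + β·MRP = 3.58% + 1.363 × 5.26% = 10.74938%
α = realised − required = 13.6464% − 10.74938% = +2.90%

+2.90%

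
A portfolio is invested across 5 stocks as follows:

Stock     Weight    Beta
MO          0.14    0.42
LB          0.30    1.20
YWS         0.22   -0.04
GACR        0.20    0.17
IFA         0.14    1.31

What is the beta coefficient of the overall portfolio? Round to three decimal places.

β_P = Σ w_i β_i = 0.14×0.42 + 0.30×1.20 + 0.22×-0.04 + 0.20×0.17 + 0.14×1.31 = 0.6274

0.627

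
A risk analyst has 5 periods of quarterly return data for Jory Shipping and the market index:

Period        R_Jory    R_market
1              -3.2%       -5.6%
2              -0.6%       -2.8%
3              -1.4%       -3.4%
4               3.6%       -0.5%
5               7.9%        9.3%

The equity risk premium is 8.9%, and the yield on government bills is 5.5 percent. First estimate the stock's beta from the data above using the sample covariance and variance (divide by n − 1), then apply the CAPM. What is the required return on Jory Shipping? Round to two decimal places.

Mean R_i = (-3.2 − 0.6 − 1.4 + 3.6 + 7.9) / 5 = 1.2600%
Mean R_m = (-5.6 − 2.8 − 3.4 − 0.5 + 9.3) / 5 = -0.6000%
Σ(R_i − R̄_i)(R_m − R̄_m) = 99.8100  ⇒  Cov = 99.8100 / 4 = 24.9525
Σ(R_m − R̄_m)² = 135.7000  ⇒  Var(R_m) = 135.7000 / 4 = 33.9250
β = Cov / Var(R_m) = 24.9525 / 33.9250 = 0.7355
E(R) = R_f + β × MRP = 5.5% + 0.7355 × 8.9% = 12.05%

12.05%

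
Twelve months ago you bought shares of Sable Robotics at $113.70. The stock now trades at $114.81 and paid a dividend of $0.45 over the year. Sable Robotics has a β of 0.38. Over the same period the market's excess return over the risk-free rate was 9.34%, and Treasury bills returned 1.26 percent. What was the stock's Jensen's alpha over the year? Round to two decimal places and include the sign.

Realised HPR = (P1 + D1 − P0) / P0 = (114.81 + 0.45 − 113.70) / 113.70 = 1.56 / 113.70 = 1.3720%
CAPM required = R_f + β·MRP = 1.26% + 0.38 × 9.34% = 4.8092%
α = realised − required = 1.3720% − 4.8092% = -3.44%

-3.44%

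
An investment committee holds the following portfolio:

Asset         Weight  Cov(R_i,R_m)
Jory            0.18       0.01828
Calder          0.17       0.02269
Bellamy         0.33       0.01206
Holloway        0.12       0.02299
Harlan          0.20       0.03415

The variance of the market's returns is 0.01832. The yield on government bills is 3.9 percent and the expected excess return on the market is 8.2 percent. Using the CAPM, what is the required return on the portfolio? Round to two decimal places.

β_Jory = 0.01828 / 0.01832 = 0.9978
β_Calder = 0.02269 / 0.01832 = 1.2385
β_Bellamy = 0.01206 / 0.01832 = 0.6583
β_Holloway = 0.02299 / 0.01832 = 1.2549
β_Harlan = 0.03415 / 0.01832 = 1.8641
β_P = Σ w_i β_i = 0.18×0.9978 + 0.17×1.2385 + 0.33×0.6583 + 0.12×1.2549 + 0.20×1.8641 = 1.1308
E(R_P) = R_f + β_P × MRP = 3.9% + 1.1308 × 8.2% = 13.17%

13.17%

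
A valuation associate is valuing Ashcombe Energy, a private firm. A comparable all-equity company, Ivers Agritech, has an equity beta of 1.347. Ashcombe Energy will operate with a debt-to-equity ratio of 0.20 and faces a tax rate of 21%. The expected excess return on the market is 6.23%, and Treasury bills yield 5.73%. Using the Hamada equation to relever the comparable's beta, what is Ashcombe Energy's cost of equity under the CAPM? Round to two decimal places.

β_L = β_U × [1 + (1 − t)(D/E)] = 1.347 × [1 + (1 − 0.21) × 0.20]
    = 1.347 × [1 + 0.79 × 0.20] = 1.347 × 1.1580 = 1.5598
E(R) = R_f + β_L × MRP = 5.73% + 1.5598 × 6.23% = 15.45%

15.45%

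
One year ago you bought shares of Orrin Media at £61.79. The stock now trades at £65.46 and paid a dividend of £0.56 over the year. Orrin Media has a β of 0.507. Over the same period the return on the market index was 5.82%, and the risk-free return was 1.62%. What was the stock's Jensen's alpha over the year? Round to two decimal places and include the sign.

Realised HPR = (P1 + D1 − P0) / P0 = (65.46 + 0.56 − 61.79) / 61.79 = 4.23 / 61.79 = 6.8458%
MRP = 5.82% − 1.62% = 4.20%
CAPM required = R_f + β·MRP = 1.62% + 0.507 × 4.20% = 3.74940%
α = realised − required = 6.8458% − 3.74940% = +3.10%

+3.10%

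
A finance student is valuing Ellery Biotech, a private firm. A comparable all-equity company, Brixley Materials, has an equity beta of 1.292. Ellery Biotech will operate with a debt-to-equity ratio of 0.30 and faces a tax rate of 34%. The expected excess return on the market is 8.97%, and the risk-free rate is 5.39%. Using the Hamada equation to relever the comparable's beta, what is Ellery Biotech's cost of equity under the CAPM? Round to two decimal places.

19.27%

β_L = β_U × [1 + (1 − t)(D/E)] = 1.292 × [1 + (1 − 0.34) × 0.30]
    = 1.292 × [1 + 0.66 × 0.30] = 1.292 × 1.1980 = 1.5478
E(R) = R_f + β_L × MRP = 5.39% + 1.5478 × 8.97% = 19.27%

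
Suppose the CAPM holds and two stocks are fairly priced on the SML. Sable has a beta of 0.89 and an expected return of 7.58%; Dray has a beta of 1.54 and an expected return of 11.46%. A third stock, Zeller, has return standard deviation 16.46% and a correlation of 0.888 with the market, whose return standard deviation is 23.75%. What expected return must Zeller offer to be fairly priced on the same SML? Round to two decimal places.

5.94%

MRP = (11.46% − 7.58%) / (1.54 − 0.89) = 5.9692%
R_f = 7.58% − 0.89 × 5.9692% = 2.2674%
β_Zeller = ρ·σ_i/σ_m = 0.888 × 16.46 / 23.75 = 0.6154
E(R_Zeller) = R_f + β × MRP = 2.2674% + 0.6154 × 5.9692% = 5.94%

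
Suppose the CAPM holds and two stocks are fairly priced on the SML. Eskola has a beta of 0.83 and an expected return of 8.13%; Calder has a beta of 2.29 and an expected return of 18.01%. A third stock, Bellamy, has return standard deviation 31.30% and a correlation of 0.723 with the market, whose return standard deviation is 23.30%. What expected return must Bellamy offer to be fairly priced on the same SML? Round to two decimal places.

MRP = (18.01% − 8.13%) / (2.29 − 0.83) = 6.7671%
R_f = 8.13% − 0.83 × 6.7671% = 2.5133%
β_Bellamy = ρ·σ_i/σ_m = 0.723 × 31.30 / 23.30 = 0.9712
E(R_Bellamy) = R_f + β × MRP = 2.5133% + 0.9712 × 6.7671% = 9.09%

9.09%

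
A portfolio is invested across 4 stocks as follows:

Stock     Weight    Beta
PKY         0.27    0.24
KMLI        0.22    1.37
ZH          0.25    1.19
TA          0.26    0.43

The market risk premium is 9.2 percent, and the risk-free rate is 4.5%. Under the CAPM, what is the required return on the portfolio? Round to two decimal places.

11.63%

β_P = Σ w_i β_i = 0.27×0.24 + 0.22×1.37 + 0.25×1.19 + 0.26×0.43 = 0.7755
E(R_P) = R_f + β_P × MRP = 4.5% + 0.7755 × 9.2% = 11.63%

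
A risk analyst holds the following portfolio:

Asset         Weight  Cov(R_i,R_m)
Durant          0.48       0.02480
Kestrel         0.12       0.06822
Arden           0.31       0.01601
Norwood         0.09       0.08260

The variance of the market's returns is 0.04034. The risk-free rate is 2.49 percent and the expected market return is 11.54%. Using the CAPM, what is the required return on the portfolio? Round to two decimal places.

β_Durant = 0.02480 / 0.04034 = 0.6148
β_Kestrel = 0.06822 / 0.04034 = 1.6911
β_Arden = 0.01601 / 0.04034 = 0.3969
β_Norwood = 0.08260 / 0.04034 = 2.0476
β_P = Σ w_i β_i = 0.48×0.6148 + 0.12×1.6911 + 0.31×0.3969 + 0.09×2.0476 = 0.8054
MRP = 11.54% − 2.49% = 9.05%
E(R_P) = R_f + β_P × MRP = 2.49% + 0.8054 × 9.05% = 9.78%

9.78%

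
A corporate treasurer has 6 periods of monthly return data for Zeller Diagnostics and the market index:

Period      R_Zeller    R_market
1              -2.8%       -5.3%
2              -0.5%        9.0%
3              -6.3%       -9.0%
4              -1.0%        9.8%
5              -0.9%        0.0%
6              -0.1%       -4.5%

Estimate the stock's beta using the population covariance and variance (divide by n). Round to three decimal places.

0.188

Mean R_i = (-2.8 − 0.5 − 6.3 − 1.0 − 0.9 − 0.1) / 6 = -1.9333%
Mean R_m = (-5.3 + 9.0 − 9.0 + 9.8 + 0.0 − 4.5) / 6 = 0.0000%
Σ(R_i − R̄_i)(R_m − R̄_m) = 57.6900  ⇒  Cov = 57.6900 / 6 = 9.6150
Σ(R_m − R̄_m)² = 306.3800  ⇒  Var(R_m) = 306.3800 / 6 = 51.0633
β = Cov / Var(R_m) = 9.6150 / 51.0633 = 0.1883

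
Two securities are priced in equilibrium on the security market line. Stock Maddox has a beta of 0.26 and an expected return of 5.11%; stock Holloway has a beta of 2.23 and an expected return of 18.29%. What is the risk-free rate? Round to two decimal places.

3.37%

Both satisfy E(R) = R_f + β·MRP, so the slope of the SML is
MRP = (18.29% − 5.11%) / (2.23 − 0.26) = 13.18% / 1.97 = 6.6904%
R_f = E(R_Maddox) − β_Maddox·MRP = 5.11% − 0.26 × 6.6904% = 3.3705%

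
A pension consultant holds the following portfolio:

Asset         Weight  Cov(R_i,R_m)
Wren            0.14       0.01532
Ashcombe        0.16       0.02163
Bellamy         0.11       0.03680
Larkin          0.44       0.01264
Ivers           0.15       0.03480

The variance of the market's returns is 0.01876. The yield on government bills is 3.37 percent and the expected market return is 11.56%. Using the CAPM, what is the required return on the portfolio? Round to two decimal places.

12.29%

β_Wren = 0.01532 / 0.01876 = 0.8166
β_Ashcombe = 0.02163 / 0.01876 = 1.1530
β_Bellamy = 0.03680 / 0.01876 = 1.9616
β_Larkin = 0.01264 / 0.01876 = 0.6738
β_Ivers = 0.03480 / 0.01876 = 1.8550
β_P = Σ w_i β_i = 0.14×0.8166 + 0.16×1.1530 + 0.11×1.9616 + 0.44×0.6738 + 0.15×1.8550 = 1.0893
MRP = 11.56% − 3.37% = 8.19%
E(R_P) = R_f + β_P × MRP = 3.37% + 1.0893 × 8.19% = 12.29%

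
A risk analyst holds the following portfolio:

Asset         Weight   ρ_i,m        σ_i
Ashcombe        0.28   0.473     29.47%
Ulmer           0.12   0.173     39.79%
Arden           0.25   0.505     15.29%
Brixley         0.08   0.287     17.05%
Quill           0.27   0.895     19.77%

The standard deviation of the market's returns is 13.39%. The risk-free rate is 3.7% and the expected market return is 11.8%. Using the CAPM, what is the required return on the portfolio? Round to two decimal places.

β_Ashcombe = 0.473 × 29.47% / 13.39% = 1.0410
β_Ulmer = 0.173 × 39.79% / 13.39% = 0.5141
β_Arden = 0.505 × 15.29% / 13.39% = 0.5767
β_Brixley = 0.287 × 17.05% / 13.39% = 0.3654
β_Quill = 0.895 × 19.77% / 13.39% = 1.3214
β_P = Σ w_i β_i = 0.28×1.0410 + 0.12×0.5141 + 0.25×0.5767 + 0.08×0.3654 + 0.27×1.3214 = 0.8834
MRP = 11.8% − 3.7% = 8.10%
E(R_P) = R_f + β_P × MRP = 3.7% + 0.8834 × 8.1% = 10.86%

10.86%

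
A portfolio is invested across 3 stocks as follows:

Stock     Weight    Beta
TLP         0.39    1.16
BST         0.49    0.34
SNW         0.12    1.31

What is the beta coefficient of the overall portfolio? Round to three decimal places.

β_P = Σ w_i β_i = 0.39×1.16 + 0.49×0.34 + 0.12×1.31 = 0.7762

0.776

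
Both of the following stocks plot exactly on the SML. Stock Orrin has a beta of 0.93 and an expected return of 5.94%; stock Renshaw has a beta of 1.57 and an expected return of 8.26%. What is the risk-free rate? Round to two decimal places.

Both satisfy E(R) = R_f + β·MRP, so the slope of the SML is
MRP = (8.26% − 5.94%) / (1.57 − 0.93) = 2.32% / 0.64 = 3.6250%
R_f = E(R_Orrin) − β_Orrin·MRP = 5.94% − 0.93 × 3.6250% = 2.5688%

2.57%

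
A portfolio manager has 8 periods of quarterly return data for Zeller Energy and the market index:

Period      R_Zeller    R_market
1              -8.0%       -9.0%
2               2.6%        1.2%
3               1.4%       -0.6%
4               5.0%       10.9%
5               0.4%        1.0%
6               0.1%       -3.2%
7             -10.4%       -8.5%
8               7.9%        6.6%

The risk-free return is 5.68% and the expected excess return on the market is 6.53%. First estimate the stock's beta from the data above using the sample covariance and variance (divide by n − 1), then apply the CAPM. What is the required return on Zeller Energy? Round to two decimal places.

Mean R_i = (-8.0 + 2.6 + 1.4 + 5.0 + 0.4 + 0.1 − 10.4 + 7.9) / 8 = -0.1250%
Mean R_m = (-9.0 + 1.2 − 0.6 + 10.9 + 1.0 − 3.2 − 8.5 + 6.6) / 8 = -0.2000%
Σ(R_i − R̄_i)(R_m − R̄_m) = 269.2000  ⇒  Cov = 269.2000 / 7 = 38.4571
Σ(R_m − R̄_m)² = 328.3400  ⇒  Var(R_m) = 328.3400 / 7 = 46.9057
β = Cov / Var(R_m) = 38.4571 / 46.9057 = 0.8199
E(R) = R_f + β × MRP = 5.68% + 0.8199 × 6.53% = 11.03%

11.03%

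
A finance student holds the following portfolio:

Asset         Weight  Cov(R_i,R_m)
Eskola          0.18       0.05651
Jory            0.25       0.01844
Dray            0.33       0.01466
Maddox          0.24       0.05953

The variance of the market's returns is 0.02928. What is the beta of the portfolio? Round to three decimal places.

β_Eskola = 0.05651 / 0.02928 = 1.9300
β_Jory = 0.01844 / 0.02928 = 0.6298
β_Dray = 0.01466 / 0.02928 = 0.5007
β_Maddox = 0.05953 / 0.02928 = 2.0331
β_P = Σ w_i β_i = 0.18×1.9300 + 0.25×0.6298 + 0.33×0.5007 + 0.24×2.0331 = 1.1580

1.158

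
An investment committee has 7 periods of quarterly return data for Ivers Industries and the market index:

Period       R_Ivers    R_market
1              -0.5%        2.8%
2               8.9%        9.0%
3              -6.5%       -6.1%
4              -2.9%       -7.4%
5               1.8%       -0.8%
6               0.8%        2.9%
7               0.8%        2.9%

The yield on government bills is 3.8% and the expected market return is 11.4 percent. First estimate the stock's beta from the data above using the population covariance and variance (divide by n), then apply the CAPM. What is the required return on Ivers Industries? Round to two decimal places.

9.28%

Mean R_i = (-0.5 + 8.9 − 6.5 − 2.9 + 1.8 + 0.8 + 0.8) / 7 = 0.3429%
Mean R_m = (2.8 + 9.0 − 6.1 − 7.4 − 0.8 + 2.9 + 2.9) / 7 = 0.4714%
Σ(R_i − R̄_i)(R_m − R̄_m) = 141.8786  ⇒  Cov = 141.8786 / 7 = 20.2684
Σ(R_m − R̄_m)² = 196.7143  ⇒  Var(R_m) = 196.7143 / 7 = 28.1020
β = Cov / Var(R_m) = 20.2684 / 28.1020 = 0.7212
MRP = 11.4% − 3.8% = 7.60%
E(R) = R_f + β × MRP = 3.8% + 0.7212 × 7.6% = 9.28%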